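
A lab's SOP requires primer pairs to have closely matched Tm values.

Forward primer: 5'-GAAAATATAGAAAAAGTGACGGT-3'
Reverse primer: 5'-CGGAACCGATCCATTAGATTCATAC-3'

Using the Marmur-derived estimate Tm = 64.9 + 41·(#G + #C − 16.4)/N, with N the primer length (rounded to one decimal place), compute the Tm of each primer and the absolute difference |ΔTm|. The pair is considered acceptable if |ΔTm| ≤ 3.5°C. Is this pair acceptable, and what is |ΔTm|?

|ΔTm| = 7.9°C; the pair is not acceptable.

Forward: G+C = 7, N = 23 → Tm = 64.9 + 41·(7 − 16.4)/23 = 48.1°C.
Reverse: G+C = 11, N = 25 → Tm = 64.9 + 41·(11 − 16.4)/25 = 56.0°C.
|ΔTm| = |48.1 − 56.0| = 7.9°C, > 3.5°C.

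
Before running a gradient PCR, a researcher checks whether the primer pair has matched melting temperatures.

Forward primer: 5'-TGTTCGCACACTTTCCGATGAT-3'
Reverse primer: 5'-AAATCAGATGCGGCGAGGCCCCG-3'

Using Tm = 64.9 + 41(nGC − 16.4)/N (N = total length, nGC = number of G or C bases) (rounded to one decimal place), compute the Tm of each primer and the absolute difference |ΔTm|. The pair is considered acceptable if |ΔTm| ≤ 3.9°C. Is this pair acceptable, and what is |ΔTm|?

|ΔTm| = 9.4°C; the pair is not acceptable.

Forward: G+C = 10, N = 22 → Tm = 64.9 + 41·(10 − 16.4)/22 = 53.0°C.
Reverse: G+C = 15, N = 23 → Tm = 64.9 + 41·(15 − 16.4)/23 = 62.4°C.
|ΔTm| = |53.0 − 62.4| = 9.4°C, > 3.9°C.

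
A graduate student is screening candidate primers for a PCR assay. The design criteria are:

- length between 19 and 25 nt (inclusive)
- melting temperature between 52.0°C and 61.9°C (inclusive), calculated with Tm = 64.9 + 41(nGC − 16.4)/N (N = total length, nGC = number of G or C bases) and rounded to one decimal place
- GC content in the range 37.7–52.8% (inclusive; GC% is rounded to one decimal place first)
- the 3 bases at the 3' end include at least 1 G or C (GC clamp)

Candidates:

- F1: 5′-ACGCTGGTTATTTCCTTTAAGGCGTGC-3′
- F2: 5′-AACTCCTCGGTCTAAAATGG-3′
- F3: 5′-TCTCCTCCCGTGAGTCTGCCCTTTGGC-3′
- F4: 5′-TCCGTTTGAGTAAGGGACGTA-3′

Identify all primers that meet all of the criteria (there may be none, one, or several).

F4 only.

F1 (27 nt, A=4 T=10 G=7 C=6): length 27, outside 19–25 ✗; Tm = 64.9 + 41·(13 − 16.4)/27 = 59.7°C ✓; GC 13/27 = 48.1% ✓; 3' end TGC has 2 G/C ✓ — fails.
F2 (20 nt, A=6 T=5 G=4 C=5): length 20 ✓; Tm = 64.9 + 41·(9 − 16.4)/20 = 49.7°C, outside 52.0–61.9°C ✗; GC 9/20 = 45.0% ✓; 3' end TGG has 2 G/C ✓ — fails.
F3 (27 nt, A=1 T=9 G=6 C=11): length 27, outside 19–25 ✗; Tm = 64.9 + 41·(17 − 16.4)/27 = 65.8°C, outside 52.0–61.9°C ✗; GC 17/27 = 63.0%, outside 37.7–52.8% ✗; 3' end GGC has 3 G/C ✓ — fails.
F4 (21 nt, A=5 T=6 G=7 C=3): length 21 ✓; Tm = 64.9 + 41·(10 − 16.4)/21 = 52.4°C ✓; GC 10/21 = 47.6% ✓; 3' end GTA has 1 G/C ✓ — passes.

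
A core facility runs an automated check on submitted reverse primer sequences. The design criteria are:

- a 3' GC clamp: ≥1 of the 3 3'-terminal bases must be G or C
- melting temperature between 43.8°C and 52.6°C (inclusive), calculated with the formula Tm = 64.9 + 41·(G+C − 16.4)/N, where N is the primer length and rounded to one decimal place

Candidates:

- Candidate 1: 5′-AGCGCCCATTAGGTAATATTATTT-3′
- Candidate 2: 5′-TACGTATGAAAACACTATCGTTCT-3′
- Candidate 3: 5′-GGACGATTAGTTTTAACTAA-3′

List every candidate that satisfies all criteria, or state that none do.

Candidate 2 only.

Candidate 1 (24 nt, A=7 T=9 G=4 C=4): 3' end TTT has 0 G/C, need ≥1 ✗; Tm = 64.9 + 41·(8 − 16.4)/24 = 50.6°C ✓ — fails.
Candidate 2 (24 nt, A=8 T=8 G=3 C=5): 3' end TCT has 1 G/C ✓; Tm = 64.9 + 41·(8 − 16.4)/24 = 50.6°C ✓ — passes.
Candidate 3 (20 nt, A=7 T=7 G=4 C=2): 3' end TAA has 0 G/C, need ≥1 ✗; Tm = 64.9 + 41·(6 − 16.4)/20 = 43.6°C, outside 43.8–52.6°C ✗ — fails.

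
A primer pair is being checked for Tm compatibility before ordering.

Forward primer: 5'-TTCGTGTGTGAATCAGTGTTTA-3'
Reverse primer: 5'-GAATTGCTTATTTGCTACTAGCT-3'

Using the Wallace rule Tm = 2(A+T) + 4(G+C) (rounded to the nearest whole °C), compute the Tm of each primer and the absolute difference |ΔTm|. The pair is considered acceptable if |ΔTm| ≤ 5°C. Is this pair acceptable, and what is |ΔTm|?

Forward: A=4 T=10 G=6 C=2 → Tm = 2·14 + 4·8 = 60°C.
Reverse: A=5 T=10 G=4 C=4 → Tm = 2·15 + 4·8 = 62°C.
|ΔTm| = |60 − 62| = 2°C, ≤ 5°C.

|ΔTm| = 2°C; the pair is acceptable.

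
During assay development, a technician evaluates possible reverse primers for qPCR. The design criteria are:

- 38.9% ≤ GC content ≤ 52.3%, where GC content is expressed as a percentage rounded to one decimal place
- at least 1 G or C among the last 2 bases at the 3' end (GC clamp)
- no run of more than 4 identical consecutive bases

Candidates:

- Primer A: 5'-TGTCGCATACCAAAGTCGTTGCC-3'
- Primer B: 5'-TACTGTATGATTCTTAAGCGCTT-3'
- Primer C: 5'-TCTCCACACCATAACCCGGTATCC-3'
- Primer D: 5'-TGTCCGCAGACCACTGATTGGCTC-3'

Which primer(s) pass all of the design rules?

Primer A (23 nt, A=5 T=6 G=5 C=7): GC 12/23 = 52.2% ✓; 3' end CC has 2 G/C ✓; longest run = 3 ✓ — passes.
Primer B (23 nt, A=5 T=10 G=4 C=4): GC 8/23 = 34.8%, outside 38.9–52.3% ✗; 3' end TT has 0 G/C, need ≥1 ✗; longest run = 2 ✓ — fails.
Primer C (24 nt, A=6 T=5 G=2 C=11): GC 13/24 = 54.2%, outside 38.9–52.3% ✗; 3' end CC has 2 G/C ✓; longest run = 3 ✓ — fails.
Primer D (24 nt, A=4 T=6 G=6 C=8): GC 14/24 = 58.3%, outside 38.9–52.3% ✗; 3' end TC has 1 G/C ✓; longest run = 2 ✓ — fails.

Primer A only.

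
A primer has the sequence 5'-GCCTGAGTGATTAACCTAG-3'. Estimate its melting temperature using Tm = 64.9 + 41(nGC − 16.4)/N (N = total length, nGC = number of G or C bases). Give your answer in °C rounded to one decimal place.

Base counts: A=5, T=5, G=5, C=4; G+C = 9, N = 19.
Tm = 64.9 + 41·(9 − 16.4)/19 = 64.9 + -303.40/19 = 48.9°C.

48.9°C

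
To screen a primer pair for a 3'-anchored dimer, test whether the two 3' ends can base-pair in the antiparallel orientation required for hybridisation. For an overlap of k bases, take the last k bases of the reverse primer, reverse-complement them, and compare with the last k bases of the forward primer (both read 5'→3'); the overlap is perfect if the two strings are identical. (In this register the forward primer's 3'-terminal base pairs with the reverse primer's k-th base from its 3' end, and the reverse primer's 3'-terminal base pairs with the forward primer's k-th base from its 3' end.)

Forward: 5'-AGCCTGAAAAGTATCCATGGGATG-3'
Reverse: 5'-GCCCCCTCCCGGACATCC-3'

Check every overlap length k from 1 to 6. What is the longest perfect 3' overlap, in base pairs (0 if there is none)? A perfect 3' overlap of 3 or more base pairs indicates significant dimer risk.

Longest perfect overlap: 5 complementary base pairs; significant dimer risk (threshold 3).

Last 6 bases (5'→3') — forward …GGGATG, reverse …ACATCC.
Reverse complement of the reverse primer's last 6 bases: GGATGT; its first k bases are the reverse complement of the reverse primer's last k bases, so a perfect k-base overlap needs the forward primer's last k bases to equal them.
Comparing (forward last k vs required): k=1: G vs G ✓; k=2: TG vs GG ✗; k=3: ATG vs GGA ✗; k=4: GATG vs GGAT ✗; k=5: GGATG vs GGATG ✓; k=6: GGGATG vs GGATGT ✗.
Perfect overlaps at k = 1, 5; the largest is 5.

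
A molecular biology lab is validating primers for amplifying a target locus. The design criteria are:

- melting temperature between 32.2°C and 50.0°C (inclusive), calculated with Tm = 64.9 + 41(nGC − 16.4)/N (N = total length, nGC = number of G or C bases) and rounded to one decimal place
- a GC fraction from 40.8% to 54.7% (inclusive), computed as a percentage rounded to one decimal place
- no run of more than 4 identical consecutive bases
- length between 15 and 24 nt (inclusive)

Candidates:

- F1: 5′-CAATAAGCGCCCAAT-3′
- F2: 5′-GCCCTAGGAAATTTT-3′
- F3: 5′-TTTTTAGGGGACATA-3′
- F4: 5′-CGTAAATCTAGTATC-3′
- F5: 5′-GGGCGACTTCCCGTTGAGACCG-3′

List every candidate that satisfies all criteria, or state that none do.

F1 (15 nt, A=6 T=2 G=2 C=5): Tm = 64.9 + 41·(7 − 16.4)/15 = 39.2°C ✓; GC 7/15 = 46.7% ✓; longest run = 3 ✓; length 15 ✓ — passes.
F2 (15 nt, A=4 T=5 G=3 C=3): Tm = 64.9 + 41·(6 − 16.4)/15 = 36.5°C ✓; GC 6/15 = 40.0%, outside 40.8–54.7% ✗; longest run = 4 ✓; length 15 ✓ — fails.
F3 (15 nt, A=4 T=6 G=4 C=1): Tm = 64.9 + 41·(5 − 16.4)/15 = 33.7°C ✓; GC 5/15 = 33.3%, outside 40.8–54.7% ✗; longest run = 5, exceeds 4 ✗; length 15 ✓ — fails.
F4 (15 nt, A=5 T=5 G=2 C=3): Tm = 64.9 + 41·(5 − 16.4)/15 = 33.7°C ✓; GC 5/15 = 33.3%, outside 40.8–54.7% ✗; longest run = 3 ✓; length 15 ✓ — fails.
F5 (22 nt, A=3 T=4 G=8 C=7): Tm = 64.9 + 41·(15 − 16.4)/22 = 62.3°C, outside 32.2–50.0°C ✗; GC 15/22 = 68.2%, outside 40.8–54.7% ✗; longest run = 3 ✓; length 22 ✓ — fails.

F1 only.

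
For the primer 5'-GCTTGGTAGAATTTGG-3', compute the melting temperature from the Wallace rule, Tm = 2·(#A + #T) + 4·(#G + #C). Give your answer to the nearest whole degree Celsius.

46°C

Base counts: A=3, T=6, G=6, C=1 (length 16).
Tm = 2·(3+6) + 4·(6+1) = 2·9 + 4·7 = 18 + 28 = 46°C.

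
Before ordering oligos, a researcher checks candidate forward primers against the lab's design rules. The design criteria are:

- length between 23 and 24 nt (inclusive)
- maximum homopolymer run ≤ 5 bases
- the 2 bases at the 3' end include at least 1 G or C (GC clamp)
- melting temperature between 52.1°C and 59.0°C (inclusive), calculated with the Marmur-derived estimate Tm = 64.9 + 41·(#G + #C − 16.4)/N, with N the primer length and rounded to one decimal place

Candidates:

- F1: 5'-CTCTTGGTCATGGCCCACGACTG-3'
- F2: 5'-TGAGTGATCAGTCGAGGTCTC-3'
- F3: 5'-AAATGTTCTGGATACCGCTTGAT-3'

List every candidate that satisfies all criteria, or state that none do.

None of the candidates satisfy all criteria.

F1 (23 nt, A=3 T=6 G=6 C=8): length 23 ✓; longest run = 3 ✓; 3' end TG has 1 G/C ✓; Tm = 64.9 + 41·(14 − 16.4)/23 = 60.6°C, outside 52.1–59.0°C ✗ — fails.
F2 (21 nt, A=4 T=6 G=7 C=4): length 21, outside 23–24 ✗; longest run = 2 ✓; 3' end TC has 1 G/C ✓; Tm = 64.9 + 41·(11 − 16.4)/21 = 54.4°C ✓ — fails.
F3 (23 nt, A=6 T=8 G=5 C=4): length 23 ✓; longest run = 3 ✓; 3' end AT has 0 G/C, need ≥1 ✗; Tm = 64.9 + 41·(9 − 16.4)/23 = 51.7°C, outside 52.1–59.0°C ✗ — fails.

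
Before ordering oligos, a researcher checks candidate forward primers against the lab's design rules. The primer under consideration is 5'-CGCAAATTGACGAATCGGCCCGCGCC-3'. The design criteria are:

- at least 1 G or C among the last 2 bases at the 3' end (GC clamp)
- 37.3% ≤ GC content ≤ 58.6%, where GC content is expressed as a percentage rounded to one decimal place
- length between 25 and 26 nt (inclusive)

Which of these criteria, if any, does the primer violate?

Base counts: A=6, T=3, G=7, C=10 (length 26).
GC clamp: 3' end CC has 2 G/C ✓
GC content: GC 17/26 = 65.4%, outside 37.3–58.6% ✗
length: length 26 ✓

Fails: GC content.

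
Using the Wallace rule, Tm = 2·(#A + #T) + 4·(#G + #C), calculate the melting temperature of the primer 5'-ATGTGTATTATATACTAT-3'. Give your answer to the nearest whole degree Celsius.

42°C

Base counts: A=6, T=9, G=2, C=1 (length 18).
Tm = 2·(6+9) + 4·(2+1) = 2·15 + 4·3 = 30 + 12 = 42°C.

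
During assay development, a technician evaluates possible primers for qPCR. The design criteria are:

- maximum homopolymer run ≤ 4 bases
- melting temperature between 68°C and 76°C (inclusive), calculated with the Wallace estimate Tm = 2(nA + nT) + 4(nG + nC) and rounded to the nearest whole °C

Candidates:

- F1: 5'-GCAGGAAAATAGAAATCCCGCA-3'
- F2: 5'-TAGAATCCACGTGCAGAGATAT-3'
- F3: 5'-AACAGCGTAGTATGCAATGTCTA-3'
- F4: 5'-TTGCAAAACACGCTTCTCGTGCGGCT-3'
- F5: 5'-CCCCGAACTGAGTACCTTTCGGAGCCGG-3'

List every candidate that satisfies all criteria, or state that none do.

None of the candidates satisfy all criteria.

F1 (22 nt, A=10 T=2 G=5 C=5): longest run = 4 ✓; Tm = 2·12 + 4·10 = 64°C, outside 68–76°C ✗ — fails.
F2 (22 nt, A=8 T=5 G=5 C=4): longest run = 2 ✓; Tm = 2·13 + 4·9 = 62°C, outside 68–76°C ✗ — fails.
F3 (23 nt, A=8 T=6 G=5 C=4): longest run = 2 ✓; Tm = 2·14 + 4·9 = 64°C, outside 68–76°C ✗ — fails.
F4 (26 nt, A=5 T=7 G=6 C=8): longest run = 4 ✓; Tm = 2·12 + 4·14 = 80°C, outside 68–76°C ✗ — fails.
F5 (28 nt, A=5 T=5 G=8 C=10): longest run = 4 ✓; Tm = 2·10 + 4·18 = 92°C, outside 68–76°C ✗ — fails.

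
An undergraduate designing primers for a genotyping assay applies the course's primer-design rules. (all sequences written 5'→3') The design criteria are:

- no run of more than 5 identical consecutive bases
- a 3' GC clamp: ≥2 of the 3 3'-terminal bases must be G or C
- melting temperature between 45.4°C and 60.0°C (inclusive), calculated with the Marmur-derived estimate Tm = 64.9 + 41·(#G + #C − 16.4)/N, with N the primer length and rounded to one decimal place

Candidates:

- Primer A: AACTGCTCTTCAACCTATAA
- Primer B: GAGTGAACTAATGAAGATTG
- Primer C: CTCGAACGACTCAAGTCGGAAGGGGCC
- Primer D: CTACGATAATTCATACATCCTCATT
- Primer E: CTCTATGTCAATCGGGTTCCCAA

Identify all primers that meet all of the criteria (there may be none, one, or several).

Primer A (20 nt, A=7 T=6 G=1 C=6): longest run = 2 ✓; 3' end TAA has 0 G/C, need ≥2 ✗; Tm = 64.9 + 41·(7 − 16.4)/20 = 45.6°C ✓ — fails.
Primer B (20 nt, A=8 T=5 G=6 C=1): longest run = 2 ✓; 3' end TTG has 1 G/C, need ≥2 ✗; Tm = 64.9 + 41·(7 − 16.4)/20 = 45.6°C ✓ — fails.
Primer C (27 nt, A=7 T=3 G=9 C=8): longest run = 4 ✓; 3' end GCC has 3 G/C ✓; Tm = 64.9 + 41·(17 − 16.4)/27 = 65.8°C, outside 45.4–60.0°C ✗ — fails.
Primer D (25 nt, A=8 T=9 G=1 C=7): longest run = 2 ✓; 3' end ATT has 0 G/C, need ≥2 ✗; Tm = 64.9 + 41·(8 − 16.4)/25 = 51.1°C ✓ — fails.
Primer E (23 nt, A=5 T=7 G=4 C=7): longest run = 3 ✓; 3' end CAA has 1 G/C, need ≥2 ✗; Tm = 64.9 + 41·(11 − 16.4)/23 = 55.3°C ✓ — fails.

None of the candidates satisfy all criteria.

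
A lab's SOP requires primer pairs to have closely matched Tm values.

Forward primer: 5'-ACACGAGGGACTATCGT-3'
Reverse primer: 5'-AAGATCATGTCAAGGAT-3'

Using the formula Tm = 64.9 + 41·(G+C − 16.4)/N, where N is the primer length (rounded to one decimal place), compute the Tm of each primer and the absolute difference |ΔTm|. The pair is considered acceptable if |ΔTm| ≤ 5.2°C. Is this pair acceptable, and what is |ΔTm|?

|ΔTm| = 7.3°C; the pair is not acceptable.

Forward: G+C = 9, N = 17 → Tm = 64.9 + 41·(9 − 16.4)/17 = 47.1°C.
Reverse: G+C = 6, N = 17 → Tm = 64.9 + 41·(6 − 16.4)/17 = 39.8°C.
|ΔTm| = |47.1 − 39.8| = 7.3°C, > 5.2°C.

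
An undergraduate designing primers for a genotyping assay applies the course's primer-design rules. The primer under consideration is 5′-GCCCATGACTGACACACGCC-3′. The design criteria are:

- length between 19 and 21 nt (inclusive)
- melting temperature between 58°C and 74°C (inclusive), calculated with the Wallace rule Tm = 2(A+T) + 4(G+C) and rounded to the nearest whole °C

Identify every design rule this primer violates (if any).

Base counts: A=5, T=2, G=4, C=9 (length 20).
length: length 20 ✓
Tm: Tm = 2·7 + 4·13 = 66°C ✓

Meets all criteria.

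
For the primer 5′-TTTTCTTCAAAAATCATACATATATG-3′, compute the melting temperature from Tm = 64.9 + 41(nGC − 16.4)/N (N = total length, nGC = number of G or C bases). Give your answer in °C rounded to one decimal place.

Base counts: A=10, T=11, G=1, C=4; G+C = 5, N = 26.
Tm = 64.9 + 41·(5 − 16.4)/26 = 64.9 + -467.40/26 = 46.9°C.

46.9°C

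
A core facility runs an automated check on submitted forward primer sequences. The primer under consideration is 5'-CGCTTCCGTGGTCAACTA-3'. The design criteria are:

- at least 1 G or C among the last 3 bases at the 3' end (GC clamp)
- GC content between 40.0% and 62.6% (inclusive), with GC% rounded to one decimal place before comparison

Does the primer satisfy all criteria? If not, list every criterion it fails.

Meets all criteria.

Base counts: A=3, T=5, G=4, C=6 (length 18).
GC clamp: 3' end CTA has 1 G/C ✓
GC content: GC 10/18 = 55.6% ✓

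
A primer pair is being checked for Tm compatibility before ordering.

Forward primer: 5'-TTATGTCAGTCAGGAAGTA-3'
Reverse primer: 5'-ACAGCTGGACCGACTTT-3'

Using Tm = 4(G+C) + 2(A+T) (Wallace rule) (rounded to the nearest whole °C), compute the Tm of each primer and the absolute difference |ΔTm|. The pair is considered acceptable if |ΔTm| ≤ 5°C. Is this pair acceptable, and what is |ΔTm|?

Forward: A=6 T=6 G=5 C=2 → Tm = 2·12 + 4·7 = 52°C.
Reverse: A=4 T=4 G=4 C=5 → Tm = 2·8 + 4·9 = 52°C.
|ΔTm| = |52 − 52| = 0°C, ≤ 5°C.

|ΔTm| = 0°C; the pair is acceptable.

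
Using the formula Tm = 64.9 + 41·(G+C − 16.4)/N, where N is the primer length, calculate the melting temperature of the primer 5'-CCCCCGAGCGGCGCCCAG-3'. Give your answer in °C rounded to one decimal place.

Base counts: A=2, T=0, G=6, C=10; G+C = 16, N = 18.
Tm = 64.9 + 41·(16 − 16.4)/18 = 64.9 + -16.40/18 = 64.0°C.

64.0°C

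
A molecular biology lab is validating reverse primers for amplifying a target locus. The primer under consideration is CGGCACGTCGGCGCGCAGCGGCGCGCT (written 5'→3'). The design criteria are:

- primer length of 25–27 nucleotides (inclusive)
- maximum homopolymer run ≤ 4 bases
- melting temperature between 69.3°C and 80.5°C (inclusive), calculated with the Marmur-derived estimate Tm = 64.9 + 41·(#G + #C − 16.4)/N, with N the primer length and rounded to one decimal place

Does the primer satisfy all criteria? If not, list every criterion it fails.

Meets all criteria.

Base counts: A=2, T=2, G=12, C=11 (length 27).
length: length 27 ✓
homopolymer run: longest run = 2 ✓
Tm: Tm = 64.9 + 41·(23 − 16.4)/27 = 74.9°C ✓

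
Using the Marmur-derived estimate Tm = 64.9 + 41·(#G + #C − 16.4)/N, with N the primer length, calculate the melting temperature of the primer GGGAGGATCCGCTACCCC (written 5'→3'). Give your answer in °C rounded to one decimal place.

Base counts: A=3, T=2, G=6, C=7; G+C = 13, N = 18.
Tm = 64.9 + 41·(13 − 16.4)/18 = 64.9 + -139.40/18 = 57.2°C.

57.2°C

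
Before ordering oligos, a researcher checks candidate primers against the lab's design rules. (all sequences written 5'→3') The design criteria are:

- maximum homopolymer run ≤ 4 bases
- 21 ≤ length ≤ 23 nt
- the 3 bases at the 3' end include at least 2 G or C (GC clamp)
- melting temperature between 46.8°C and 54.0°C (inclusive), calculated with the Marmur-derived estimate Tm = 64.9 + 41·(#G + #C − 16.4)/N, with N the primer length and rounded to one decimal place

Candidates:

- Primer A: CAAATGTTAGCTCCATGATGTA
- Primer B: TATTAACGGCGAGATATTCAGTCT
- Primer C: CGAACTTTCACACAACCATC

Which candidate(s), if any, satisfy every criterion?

Primer A (22 nt, A=7 T=7 G=4 C=4): longest run = 3 ✓; length 22 ✓; 3' end GTA has 1 G/C, need ≥2 ✗; Tm = 64.9 + 41·(8 − 16.4)/22 = 49.2°C ✓ — fails.
Primer B (24 nt, A=7 T=8 G=5 C=4): longest run = 2 ✓; length 24, outside 21–23 ✗; 3' end TCT has 1 G/C, need ≥2 ✗; Tm = 64.9 + 41·(9 − 16.4)/24 = 52.3°C ✓ — fails.
Primer C (20 nt, A=7 T=4 G=1 C=8): longest run = 3 ✓; length 20, outside 21–23 ✗; 3' end ATC has 1 G/C, need ≥2 ✗; Tm = 64.9 + 41·(9 − 16.4)/20 = 49.7°C ✓ — fails.

None of the candidates satisfy all criteria.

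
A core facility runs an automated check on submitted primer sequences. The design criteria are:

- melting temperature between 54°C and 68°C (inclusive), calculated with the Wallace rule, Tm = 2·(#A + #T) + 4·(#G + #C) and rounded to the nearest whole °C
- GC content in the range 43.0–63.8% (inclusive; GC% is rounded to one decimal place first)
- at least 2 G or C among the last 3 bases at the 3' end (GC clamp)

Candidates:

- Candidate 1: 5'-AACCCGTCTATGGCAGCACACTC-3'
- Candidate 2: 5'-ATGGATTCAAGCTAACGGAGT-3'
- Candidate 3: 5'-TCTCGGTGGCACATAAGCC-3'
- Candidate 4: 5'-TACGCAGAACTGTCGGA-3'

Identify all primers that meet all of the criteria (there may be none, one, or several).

Candidate 3 only.

Candidate 1 (23 nt, A=6 T=4 G=4 C=9): Tm = 2·10 + 4·13 = 72°C, outside 54–68°C ✗; GC 13/23 = 56.5% ✓; 3' end CTC has 2 G/C ✓ — fails.
Candidate 2 (21 nt, A=7 T=5 G=6 C=3): Tm = 2·12 + 4·9 = 60°C ✓; GC 9/21 = 42.9%, outside 43.0–63.8% ✗; 3' end AGT has 1 G/C, need ≥2 ✗ — fails.
Candidate 3 (19 nt, A=4 T=4 G=5 C=6): Tm = 2·8 + 4·11 = 60°C ✓; GC 11/19 = 57.9% ✓; 3' end GCC has 3 G/C ✓ — passes.
Candidate 4 (17 nt, A=5 T=3 G=5 C=4): Tm = 2·8 + 4·9 = 52°C, outside 54–68°C ✗; GC 9/17 = 52.9% ✓; 3' end GGA has 2 G/C ✓ — fails.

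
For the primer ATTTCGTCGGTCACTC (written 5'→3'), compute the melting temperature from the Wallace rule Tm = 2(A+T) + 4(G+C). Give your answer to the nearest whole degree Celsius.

Base counts: A=2, T=6, G=3, C=5 (length 16).
Tm = 2·(2+6) + 4·(3+5) = 2·8 + 4·8 = 16 + 32 = 48°C.

48°C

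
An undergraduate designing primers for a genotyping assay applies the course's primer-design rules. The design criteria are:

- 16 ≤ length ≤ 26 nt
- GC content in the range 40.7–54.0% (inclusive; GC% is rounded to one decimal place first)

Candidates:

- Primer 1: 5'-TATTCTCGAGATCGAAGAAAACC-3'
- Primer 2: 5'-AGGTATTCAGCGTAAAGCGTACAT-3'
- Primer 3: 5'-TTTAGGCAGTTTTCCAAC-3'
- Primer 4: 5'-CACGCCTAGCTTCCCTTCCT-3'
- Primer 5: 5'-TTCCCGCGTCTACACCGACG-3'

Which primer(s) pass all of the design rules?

Primer 2 only.

Primer 1 (23 nt, A=9 T=5 G=4 C=5): length 23 ✓; GC 9/23 = 39.1%, outside 40.7–54.0% ✗ — fails.
Primer 2 (24 nt, A=8 T=6 G=6 C=4): length 24 ✓; GC 10/24 = 41.7% ✓ — passes.
Primer 3 (18 nt, A=4 T=7 G=3 C=4): length 18 ✓; GC 7/18 = 38.9%, outside 40.7–54.0% ✗ — fails.
Primer 4 (20 nt, A=2 T=6 G=2 C=10): length 20 ✓; GC 12/20 = 60.0%, outside 40.7–54.0% ✗ — fails.
Primer 5 (20 nt, A=3 T=4 G=4 C=9): length 20 ✓; GC 13/20 = 65.0%, outside 40.7–54.0% ✗ — fails.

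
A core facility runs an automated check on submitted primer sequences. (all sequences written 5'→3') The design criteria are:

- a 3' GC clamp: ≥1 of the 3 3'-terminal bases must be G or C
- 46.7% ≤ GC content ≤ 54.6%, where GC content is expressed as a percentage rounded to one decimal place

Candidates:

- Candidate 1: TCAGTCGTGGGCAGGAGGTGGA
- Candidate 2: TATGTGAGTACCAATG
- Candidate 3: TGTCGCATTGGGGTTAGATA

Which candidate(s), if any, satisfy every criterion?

Candidate 1 (22 nt, A=4 T=4 G=11 C=3): 3' end GGA has 2 G/C ✓; GC 14/22 = 63.6%, outside 46.7–54.6% ✗ — fails.
Candidate 2 (16 nt, A=5 T=5 G=4 C=2): 3' end ATG has 1 G/C ✓; GC 6/16 = 37.5%, outside 46.7–54.6% ✗ — fails.
Candidate 3 (20 nt, A=4 T=7 G=7 C=2): 3' end ATA has 0 G/C, need ≥1 ✗; GC 9/20 = 45.0%, outside 46.7–54.6% ✗ — fails.

None of the candidates satisfy all criteria.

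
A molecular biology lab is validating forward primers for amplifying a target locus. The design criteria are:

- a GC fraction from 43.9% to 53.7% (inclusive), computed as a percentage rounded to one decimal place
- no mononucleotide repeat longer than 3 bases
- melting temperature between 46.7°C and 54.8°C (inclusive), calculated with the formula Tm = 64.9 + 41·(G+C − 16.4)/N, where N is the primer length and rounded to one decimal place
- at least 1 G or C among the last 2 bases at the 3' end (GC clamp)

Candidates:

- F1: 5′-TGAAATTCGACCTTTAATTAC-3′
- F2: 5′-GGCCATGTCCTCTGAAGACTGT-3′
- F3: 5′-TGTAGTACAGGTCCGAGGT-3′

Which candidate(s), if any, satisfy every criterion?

F1 (21 nt, A=7 T=8 G=2 C=4): GC 6/21 = 28.6%, outside 43.9–53.7% ✗; longest run = 3 ✓; Tm = 64.9 + 41·(6 − 16.4)/21 = 44.6°C, outside 46.7–54.8°C ✗; 3' end AC has 1 G/C ✓ — fails.
F2 (22 nt, A=4 T=6 G=6 C=6): GC 12/22 = 54.5%, outside 43.9–53.7% ✗; longest run = 2 ✓; Tm = 64.9 + 41·(12 − 16.4)/22 = 56.7°C, outside 46.7–54.8°C ✗; 3' end GT has 1 G/C ✓ — fails.
F3 (19 nt, A=4 T=5 G=7 C=3): GC 10/19 = 52.6% ✓; longest run = 2 ✓; Tm = 64.9 + 41·(10 − 16.4)/19 = 51.1°C ✓; 3' end GT has 1 G/C ✓ — passes.

F3 only.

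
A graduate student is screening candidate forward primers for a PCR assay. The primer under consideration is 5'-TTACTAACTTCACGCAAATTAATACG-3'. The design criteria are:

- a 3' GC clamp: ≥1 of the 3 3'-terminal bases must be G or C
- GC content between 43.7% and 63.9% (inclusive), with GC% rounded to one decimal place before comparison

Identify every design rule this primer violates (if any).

Base counts: A=10, T=8, G=2, C=6 (length 26).
GC clamp: 3' end ACG has 2 G/C ✓
GC content: GC 8/26 = 30.8%, outside 43.7–63.9% ✗

Fails: GC content.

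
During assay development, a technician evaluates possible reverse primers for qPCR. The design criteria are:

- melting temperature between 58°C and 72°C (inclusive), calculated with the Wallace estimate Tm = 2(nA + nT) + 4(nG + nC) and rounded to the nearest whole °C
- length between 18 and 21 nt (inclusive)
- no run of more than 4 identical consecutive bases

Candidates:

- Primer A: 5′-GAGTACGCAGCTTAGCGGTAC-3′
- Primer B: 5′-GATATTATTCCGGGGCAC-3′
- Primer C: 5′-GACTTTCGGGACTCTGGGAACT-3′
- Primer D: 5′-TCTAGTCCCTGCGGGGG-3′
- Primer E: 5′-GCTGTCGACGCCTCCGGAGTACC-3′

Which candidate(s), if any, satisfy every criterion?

Primer A (21 nt, A=5 T=4 G=7 C=5): Tm = 2·9 + 4·12 = 66°C ✓; length 21 ✓; longest run = 2 ✓ — passes.
Primer B (18 nt, A=4 T=5 G=5 C=4): Tm = 2·9 + 4·9 = 54°C, outside 58–72°C ✗; length 18 ✓; longest run = 4 ✓ — fails.
Primer C (22 nt, A=4 T=6 G=7 C=5): Tm = 2·10 + 4·12 = 68°C ✓; length 22, outside 18–21 ✗; longest run = 3 ✓ — fails.
Primer D (17 nt, A=1 T=4 G=7 C=5): Tm = 2·5 + 4·12 = 58°C ✓; length 17, outside 18–21 ✗; longest run = 5, exceeds 4 ✗ — fails.
Primer E (23 nt, A=3 T=4 G=7 C=9): Tm = 2·7 + 4·16 = 78°C, outside 58–72°C ✗; length 23, outside 18–21 ✗; longest run = 2 ✓ — fails.

Primer A only.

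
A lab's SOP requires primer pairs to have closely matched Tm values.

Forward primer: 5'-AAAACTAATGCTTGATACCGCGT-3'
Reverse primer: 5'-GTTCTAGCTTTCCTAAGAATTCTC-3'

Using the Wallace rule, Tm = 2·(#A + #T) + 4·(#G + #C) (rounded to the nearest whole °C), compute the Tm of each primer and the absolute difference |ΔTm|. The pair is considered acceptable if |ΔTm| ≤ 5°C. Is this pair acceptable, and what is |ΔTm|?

|ΔTm| = 2°C; the pair is acceptable.

Forward: A=8 T=6 G=4 C=5 → Tm = 2·14 + 4·9 = 64°C.
Reverse: A=5 T=10 G=3 C=6 → Tm = 2·15 + 4·9 = 66°C.
|ΔTm| = |64 − 66| = 2°C, ≤ 5°C.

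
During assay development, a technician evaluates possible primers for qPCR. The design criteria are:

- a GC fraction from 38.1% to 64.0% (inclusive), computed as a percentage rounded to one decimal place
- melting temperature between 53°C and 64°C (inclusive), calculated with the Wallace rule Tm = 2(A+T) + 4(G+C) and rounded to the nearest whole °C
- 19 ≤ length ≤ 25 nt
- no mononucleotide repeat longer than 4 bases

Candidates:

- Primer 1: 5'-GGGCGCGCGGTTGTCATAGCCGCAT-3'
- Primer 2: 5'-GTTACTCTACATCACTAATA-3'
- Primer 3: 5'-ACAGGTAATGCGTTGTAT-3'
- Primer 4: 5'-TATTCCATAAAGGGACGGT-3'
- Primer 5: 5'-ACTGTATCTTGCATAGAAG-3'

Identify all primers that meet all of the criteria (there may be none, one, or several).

Primer 1 (25 nt, A=3 T=5 G=10 C=7): GC 17/25 = 68.0%, outside 38.1–64.0% ✗; Tm = 2·8 + 4·17 = 84°C, outside 53–64°C ✗; length 25 ✓; longest run = 3 ✓ — fails.
Primer 2 (20 nt, A=7 T=7 G=1 C=5): GC 6/20 = 30.0%, outside 38.1–64.0% ✗; Tm = 2·14 + 4·6 = 52°C, outside 53–64°C ✗; length 20 ✓; longest run = 2 ✓ — fails.
Primer 3 (18 nt, A=5 T=6 G=5 C=2): GC 7/18 = 38.9% ✓; Tm = 2·11 + 4·7 = 50°C, outside 53–64°C ✗; length 18, outside 19–25 ✗; longest run = 2 ✓ — fails.
Primer 4 (19 nt, A=6 T=5 G=5 C=3): GC 8/19 = 42.1% ✓; Tm = 2·11 + 4·8 = 54°C ✓; length 19 ✓; longest run = 3 ✓ — passes.
Primer 5 (19 nt, A=6 T=6 G=4 C=3): GC 7/19 = 36.8%, outside 38.1–64.0% ✗; Tm = 2·12 + 4·7 = 52°C, outside 53–64°C ✗; length 19 ✓; longest run = 2 ✓ — fails.

Primer 4 only.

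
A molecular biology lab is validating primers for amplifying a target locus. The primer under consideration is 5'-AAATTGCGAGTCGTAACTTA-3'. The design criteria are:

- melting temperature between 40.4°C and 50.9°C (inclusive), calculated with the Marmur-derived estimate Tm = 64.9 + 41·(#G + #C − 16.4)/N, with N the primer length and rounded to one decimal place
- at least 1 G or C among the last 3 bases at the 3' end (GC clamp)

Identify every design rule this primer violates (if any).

Base counts: A=7, T=6, G=4, C=3 (length 20).
Tm: Tm = 64.9 + 41·(7 − 16.4)/20 = 45.6°C ✓
GC clamp: 3' end TTA has 0 G/C, need ≥1 ✗

Fails: GC clamp.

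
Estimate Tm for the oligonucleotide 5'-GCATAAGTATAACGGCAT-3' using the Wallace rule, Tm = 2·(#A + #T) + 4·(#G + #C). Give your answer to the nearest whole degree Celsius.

Base counts: A=7, T=4, G=4, C=3 (length 18).
Tm = 2·(7+4) + 4·(4+3) = 2·11 + 4·7 = 22 + 28 = 50°C.

50°C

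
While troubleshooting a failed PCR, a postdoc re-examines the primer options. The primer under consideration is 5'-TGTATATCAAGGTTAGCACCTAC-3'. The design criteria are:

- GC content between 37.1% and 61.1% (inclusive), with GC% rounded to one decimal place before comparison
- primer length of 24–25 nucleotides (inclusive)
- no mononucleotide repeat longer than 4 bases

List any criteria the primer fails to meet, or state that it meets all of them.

Base counts: A=7, T=7, G=4, C=5 (length 23).
GC content: GC 9/23 = 39.1% ✓
length: length 23, outside 24–25 ✗
homopolymer run: longest run = 2 ✓

Fails: length.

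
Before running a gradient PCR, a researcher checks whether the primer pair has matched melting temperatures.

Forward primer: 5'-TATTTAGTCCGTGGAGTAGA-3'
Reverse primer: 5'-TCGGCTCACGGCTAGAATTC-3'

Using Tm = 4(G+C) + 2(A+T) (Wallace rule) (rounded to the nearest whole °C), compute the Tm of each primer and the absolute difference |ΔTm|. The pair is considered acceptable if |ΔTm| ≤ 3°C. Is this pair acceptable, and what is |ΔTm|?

Forward: A=5 T=7 G=6 C=2 → Tm = 2·12 + 4·8 = 56°C.
Reverse: A=4 T=5 G=5 C=6 → Tm = 2·9 + 4·11 = 62°C.
|ΔTm| = |56 − 62| = 6°C, > 3°C.

|ΔTm| = 6°C; the pair is not acceptable.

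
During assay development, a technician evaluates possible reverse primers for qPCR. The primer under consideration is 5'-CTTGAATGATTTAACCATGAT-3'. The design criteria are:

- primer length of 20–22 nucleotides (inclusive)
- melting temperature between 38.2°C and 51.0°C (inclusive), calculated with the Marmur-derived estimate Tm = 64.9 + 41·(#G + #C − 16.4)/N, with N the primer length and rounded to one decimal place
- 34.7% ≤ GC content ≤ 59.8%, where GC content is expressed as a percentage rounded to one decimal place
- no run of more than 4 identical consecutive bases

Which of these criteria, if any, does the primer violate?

Fails: GC content.

Base counts: A=7, T=8, G=3, C=3 (length 21).
length: length 21 ✓
Tm: Tm = 64.9 + 41·(6 − 16.4)/21 = 44.6°C ✓
GC content: GC 6/21 = 28.6%, outside 34.7–59.8% ✗
homopolymer run: longest run = 3 ✓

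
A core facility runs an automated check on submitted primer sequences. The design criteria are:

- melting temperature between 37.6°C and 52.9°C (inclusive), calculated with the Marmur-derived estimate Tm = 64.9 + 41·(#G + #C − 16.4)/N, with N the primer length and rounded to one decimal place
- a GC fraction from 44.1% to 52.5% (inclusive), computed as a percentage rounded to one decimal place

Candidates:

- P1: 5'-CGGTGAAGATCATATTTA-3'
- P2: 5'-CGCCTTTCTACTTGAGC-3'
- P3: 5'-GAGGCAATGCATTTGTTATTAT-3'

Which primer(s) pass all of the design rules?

P1 (18 nt, A=6 T=6 G=4 C=2): Tm = 64.9 + 41·(6 − 16.4)/18 = 41.2°C ✓; GC 6/18 = 33.3%, outside 44.1–52.5% ✗ — fails.
P2 (17 nt, A=2 T=6 G=3 C=6): Tm = 64.9 + 41·(9 − 16.4)/17 = 47.1°C ✓; GC 9/17 = 52.9%, outside 44.1–52.5% ✗ — fails.
P3 (22 nt, A=6 T=9 G=5 C=2): Tm = 64.9 + 41·(7 − 16.4)/22 = 47.4°C ✓; GC 7/22 = 31.8%, outside 44.1–52.5% ✗ — fails.

None of the candidates satisfy all criteria.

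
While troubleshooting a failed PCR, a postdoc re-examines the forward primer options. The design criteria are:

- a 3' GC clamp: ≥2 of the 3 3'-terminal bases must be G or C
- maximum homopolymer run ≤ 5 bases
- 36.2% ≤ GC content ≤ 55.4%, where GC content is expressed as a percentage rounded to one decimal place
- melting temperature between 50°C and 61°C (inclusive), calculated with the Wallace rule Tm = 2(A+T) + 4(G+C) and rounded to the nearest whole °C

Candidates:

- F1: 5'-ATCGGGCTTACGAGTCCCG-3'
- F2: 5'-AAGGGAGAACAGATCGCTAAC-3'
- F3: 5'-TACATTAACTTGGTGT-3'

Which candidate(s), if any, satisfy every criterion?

F1 (19 nt, A=3 T=4 G=6 C=6): 3' end CCG has 3 G/C ✓; longest run = 3 ✓; GC 12/19 = 63.2%, outside 36.2–55.4% ✗; Tm = 2·7 + 4·12 = 62°C, outside 50–61°C ✗ — fails.
F2 (21 nt, A=9 T=2 G=6 C=4): 3' end AAC has 1 G/C, need ≥2 ✗; longest run = 3 ✓; GC 10/21 = 47.6% ✓; Tm = 2·11 + 4·10 = 62°C, outside 50–61°C ✗ — fails.
F3 (16 nt, A=4 T=7 G=3 C=2): 3' end TGT has 1 G/C, need ≥2 ✗; longest run = 2 ✓; GC 5/16 = 31.3%, outside 36.2–55.4% ✗; Tm = 2·11 + 4·5 = 42°C, outside 50–61°C ✗ — fails.

None of the candidates satisfy all criteria.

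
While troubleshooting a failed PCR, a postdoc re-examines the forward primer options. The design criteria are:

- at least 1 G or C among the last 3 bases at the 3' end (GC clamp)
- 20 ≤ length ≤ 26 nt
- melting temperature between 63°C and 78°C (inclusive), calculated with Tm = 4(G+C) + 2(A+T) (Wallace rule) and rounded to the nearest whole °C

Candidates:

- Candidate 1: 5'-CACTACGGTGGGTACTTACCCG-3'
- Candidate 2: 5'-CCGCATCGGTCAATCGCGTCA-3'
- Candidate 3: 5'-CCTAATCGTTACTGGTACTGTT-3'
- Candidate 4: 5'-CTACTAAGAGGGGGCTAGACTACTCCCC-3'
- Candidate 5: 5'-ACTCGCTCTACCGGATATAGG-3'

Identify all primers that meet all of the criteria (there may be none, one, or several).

Candidate 1 (22 nt, A=4 T=5 G=6 C=7): 3' end CCG has 3 G/C ✓; length 22 ✓; Tm = 2·9 + 4·13 = 70°C ✓ — passes.
Candidate 2 (21 nt, A=4 T=4 G=5 C=8): 3' end TCA has 1 G/C ✓; length 21 ✓; Tm = 2·8 + 4·13 = 68°C ✓ — passes.
Candidate 3 (22 nt, A=4 T=9 G=4 C=5): 3' end GTT has 1 G/C ✓; length 22 ✓; Tm = 2·13 + 4·9 = 62°C, outside 63–78°C ✗ — fails.
Candidate 4 (28 nt, A=7 T=5 G=7 C=9): 3' end CCC has 3 G/C ✓; length 28, outside 20–26 ✗; Tm = 2·12 + 4·16 = 88°C, outside 63–78°C ✗ — fails.
Candidate 5 (21 nt, A=5 T=5 G=5 C=6): 3' end AGG has 2 G/C ✓; length 21 ✓; Tm = 2·10 + 4·11 = 64°C ✓ — passes.

Candidate 1, Candidate 2 and Candidate 5.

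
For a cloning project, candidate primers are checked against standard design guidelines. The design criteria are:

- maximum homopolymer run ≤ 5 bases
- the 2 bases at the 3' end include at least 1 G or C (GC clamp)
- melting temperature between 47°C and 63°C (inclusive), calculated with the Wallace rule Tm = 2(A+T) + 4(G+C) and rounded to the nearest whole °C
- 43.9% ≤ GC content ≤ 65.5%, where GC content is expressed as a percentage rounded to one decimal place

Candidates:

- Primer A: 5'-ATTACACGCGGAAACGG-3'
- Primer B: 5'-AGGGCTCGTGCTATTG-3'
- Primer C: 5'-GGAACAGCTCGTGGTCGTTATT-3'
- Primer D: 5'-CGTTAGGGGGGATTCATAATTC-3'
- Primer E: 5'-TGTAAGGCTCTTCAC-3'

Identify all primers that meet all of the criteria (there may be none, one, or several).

Primer A (17 nt, A=6 T=2 G=5 C=4): longest run = 3 ✓; 3' end GG has 2 G/C ✓; Tm = 2·8 + 4·9 = 52°C ✓; GC 9/17 = 52.9% ✓ — passes.
Primer B (16 nt, A=2 T=5 G=6 C=3): longest run = 3 ✓; 3' end TG has 1 G/C ✓; Tm = 2·7 + 4·9 = 50°C ✓; GC 9/16 = 56.3% ✓ — passes.
Primer C (22 nt, A=4 T=7 G=7 C=4): longest run = 2 ✓; 3' end TT has 0 G/C, need ≥1 ✗; Tm = 2·11 + 4·11 = 66°C, outside 47–63°C ✗; GC 11/22 = 50.0% ✓ — fails.
Primer D (22 nt, A=5 T=7 G=7 C=3): longest run = 6, exceeds 5 ✗; 3' end TC has 1 G/C ✓; Tm = 2·12 + 4·10 = 64°C, outside 47–63°C ✗; GC 10/22 = 45.5% ✓ — fails.
Primer E (15 nt, A=3 T=5 G=3 C=4): longest run = 2 ✓; 3' end AC has 1 G/C ✓; Tm = 2·8 + 4·7 = 44°C, outside 47–63°C ✗; GC 7/15 = 46.7% ✓ — fails.

Primer A and Primer B.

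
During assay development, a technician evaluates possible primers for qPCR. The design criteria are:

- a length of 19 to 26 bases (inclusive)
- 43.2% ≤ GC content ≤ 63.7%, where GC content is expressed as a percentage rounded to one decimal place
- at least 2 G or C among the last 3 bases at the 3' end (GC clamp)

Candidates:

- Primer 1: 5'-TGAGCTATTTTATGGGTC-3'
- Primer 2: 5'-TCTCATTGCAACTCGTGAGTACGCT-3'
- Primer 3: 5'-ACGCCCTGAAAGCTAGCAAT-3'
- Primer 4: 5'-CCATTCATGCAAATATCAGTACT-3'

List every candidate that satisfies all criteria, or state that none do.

Primer 1 (18 nt, A=3 T=8 G=5 C=2): length 18, outside 19–26 ✗; GC 7/18 = 38.9%, outside 43.2–63.7% ✗; 3' end GTC has 2 G/C ✓ — fails.
Primer 2 (25 nt, A=5 T=8 G=5 C=7): length 25 ✓; GC 12/25 = 48.0% ✓; 3' end GCT has 2 G/C ✓ — passes.
Primer 3 (20 nt, A=7 T=3 G=4 C=6): length 20 ✓; GC 10/20 = 50.0% ✓; 3' end AAT has 0 G/C, need ≥2 ✗ — fails.
Primer 4 (23 nt, A=8 T=7 G=2 C=6): length 23 ✓; GC 8/23 = 34.8%, outside 43.2–63.7% ✗; 3' end ACT has 1 G/C, need ≥2 ✗ — fails.

Primer 2 only.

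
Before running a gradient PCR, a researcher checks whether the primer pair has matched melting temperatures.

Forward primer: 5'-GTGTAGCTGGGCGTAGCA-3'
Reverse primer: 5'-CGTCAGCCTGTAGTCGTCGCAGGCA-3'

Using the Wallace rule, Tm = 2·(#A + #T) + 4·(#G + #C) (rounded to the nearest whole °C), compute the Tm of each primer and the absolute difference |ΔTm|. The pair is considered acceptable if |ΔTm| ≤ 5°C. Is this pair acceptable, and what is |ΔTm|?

|ΔTm| = 24°C; the pair is not acceptable.

Forward: A=3 T=4 G=8 C=3 → Tm = 2·7 + 4·11 = 58°C.
Reverse: A=4 T=5 G=8 C=8 → Tm = 2·9 + 4·16 = 82°C.
|ΔTm| = |58 − 82| = 24°C, > 5°C.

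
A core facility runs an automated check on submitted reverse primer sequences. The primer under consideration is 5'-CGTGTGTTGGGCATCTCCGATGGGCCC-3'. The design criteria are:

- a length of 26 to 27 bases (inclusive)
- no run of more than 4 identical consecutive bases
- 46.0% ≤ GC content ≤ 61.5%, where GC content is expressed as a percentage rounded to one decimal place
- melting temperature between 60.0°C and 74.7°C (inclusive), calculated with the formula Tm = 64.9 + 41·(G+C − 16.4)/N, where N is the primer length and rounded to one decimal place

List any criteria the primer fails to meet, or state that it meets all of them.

Fails: GC content.

Base counts: A=2, T=7, G=10, C=8 (length 27).
length: length 27 ✓
homopolymer run: longest run = 3 ✓
GC content: GC 18/27 = 66.7%, outside 46.0–61.5% ✗
Tm: Tm = 64.9 + 41·(18 − 16.4)/27 = 67.3°C ✓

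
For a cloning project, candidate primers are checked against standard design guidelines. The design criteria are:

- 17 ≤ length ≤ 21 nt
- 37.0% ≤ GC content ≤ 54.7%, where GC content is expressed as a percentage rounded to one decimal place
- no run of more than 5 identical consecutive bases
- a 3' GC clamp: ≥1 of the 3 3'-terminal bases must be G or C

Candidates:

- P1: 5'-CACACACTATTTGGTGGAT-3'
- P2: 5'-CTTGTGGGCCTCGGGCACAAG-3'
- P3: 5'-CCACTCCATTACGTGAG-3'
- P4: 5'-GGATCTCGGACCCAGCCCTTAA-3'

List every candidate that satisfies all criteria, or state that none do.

P1 and P3.

P1 (19 nt, A=5 T=6 G=4 C=4): length 19 ✓; GC 8/19 = 42.1% ✓; longest run = 3 ✓; 3' end GAT has 1 G/C ✓ — passes.
P2 (21 nt, A=3 T=4 G=8 C=6): length 21 ✓; GC 14/21 = 66.7%, outside 37.0–54.7% ✗; longest run = 3 ✓; 3' end AAG has 1 G/C ✓ — fails.
P3 (17 nt, A=4 T=4 G=3 C=6): length 17 ✓; GC 9/17 = 52.9% ✓; longest run = 2 ✓; 3' end GAG has 2 G/C ✓ — passes.
P4 (22 nt, A=5 T=4 G=5 C=8): length 22, outside 17–21 ✗; GC 13/22 = 59.1%, outside 37.0–54.7% ✗; longest run = 3 ✓; 3' end TAA has 0 G/C, need ≥1 ✗ — fails.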